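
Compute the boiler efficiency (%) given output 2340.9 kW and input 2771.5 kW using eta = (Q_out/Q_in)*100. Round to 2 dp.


eta = (2340.9/2771.5)*100 = 84.46 %

84.46 %


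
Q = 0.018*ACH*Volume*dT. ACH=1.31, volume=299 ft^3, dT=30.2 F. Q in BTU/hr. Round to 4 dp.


Q = 0.018 * 1.31 * 299 * 30.2 = 212.9227 BTU/hr

212.9227 BTU/hr


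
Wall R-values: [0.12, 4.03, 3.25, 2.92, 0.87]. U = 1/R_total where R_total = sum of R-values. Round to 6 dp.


R_total = 0.12 + 4.03 + 3.25 + 2.92 + 0.87 = 11.19
U = 1/11.19 = 0.089366

0.089366


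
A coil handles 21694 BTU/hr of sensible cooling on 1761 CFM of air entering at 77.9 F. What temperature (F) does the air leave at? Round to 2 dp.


dT = 21694/(1.08*1761) = 11.4066
T_leave = 77.9 - 11.4066 = 66.49 F

66.49 F


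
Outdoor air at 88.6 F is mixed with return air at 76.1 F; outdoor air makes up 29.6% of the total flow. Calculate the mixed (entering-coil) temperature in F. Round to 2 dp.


T_mix = 76.1 + (29.6/100)*(88.6-76.1) = 79.80 F

79.80 F


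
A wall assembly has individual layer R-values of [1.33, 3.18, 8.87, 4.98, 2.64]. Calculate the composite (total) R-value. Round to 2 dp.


R_total = 1.33 + 3.18 + 8.87 + 4.98 + 2.64 = 21.00

21.00


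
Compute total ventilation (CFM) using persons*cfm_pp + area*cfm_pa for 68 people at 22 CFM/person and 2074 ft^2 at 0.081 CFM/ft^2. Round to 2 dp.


Total = 68*22 + 2074*0.081 = 1663.99 CFM

1663.99 CFM


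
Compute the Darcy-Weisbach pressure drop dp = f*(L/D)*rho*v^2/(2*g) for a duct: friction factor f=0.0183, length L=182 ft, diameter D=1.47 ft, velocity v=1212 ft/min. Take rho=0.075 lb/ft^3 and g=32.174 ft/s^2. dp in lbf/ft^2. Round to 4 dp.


v_fps = 1212/60 = 20.2 ft/s
dp = 0.0183*(182/1.47)*0.075*20.2^2/(2*32.174) = 1.0775 lbf/ft^2

1.0775 lbf/ft^2


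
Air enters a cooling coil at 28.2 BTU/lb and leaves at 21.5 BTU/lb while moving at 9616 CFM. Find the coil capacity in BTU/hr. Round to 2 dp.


Q = 4.5 * 9616 * (28.2 - 21.5) = 289922.40 BTU/hr

289922.40 BTU/hr


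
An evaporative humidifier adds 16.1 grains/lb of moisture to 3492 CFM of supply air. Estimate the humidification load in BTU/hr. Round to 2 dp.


Q = 0.68 * 3492 * 16.1 = 38230.42 BTU/hr

38230.42 BTU/hr


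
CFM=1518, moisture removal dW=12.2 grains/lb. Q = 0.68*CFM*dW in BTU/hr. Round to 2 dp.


Q = 0.68 * 1518 * 12.2 = 12593.33 BTU/hr

12593.33 BTU/hr


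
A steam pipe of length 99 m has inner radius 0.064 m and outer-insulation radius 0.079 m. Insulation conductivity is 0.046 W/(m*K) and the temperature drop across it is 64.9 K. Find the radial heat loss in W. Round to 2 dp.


Q = 2*pi*0.046*99*64.9/ln(0.079/0.064) = 8819.25 W

8819.25 W


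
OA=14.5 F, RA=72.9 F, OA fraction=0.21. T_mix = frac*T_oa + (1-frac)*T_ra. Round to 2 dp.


T_mix = 0.21*14.5 + 0.79*72.9 = 60.64 F

60.64 F


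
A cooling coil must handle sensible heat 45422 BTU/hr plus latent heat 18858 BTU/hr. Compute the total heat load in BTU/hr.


Qt = 45422 + 18858 = 64280 BTU/hr

64280 BTU/hr


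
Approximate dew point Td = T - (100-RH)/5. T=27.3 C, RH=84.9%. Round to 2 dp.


Td = 27.3 - (100-84.9)/5 = 24.28 C

24.28 C


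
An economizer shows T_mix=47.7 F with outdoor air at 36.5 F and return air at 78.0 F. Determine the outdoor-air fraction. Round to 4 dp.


frac = (47.7 - 78.0) / (36.5 - 78.0) = 0.7301

0.7301


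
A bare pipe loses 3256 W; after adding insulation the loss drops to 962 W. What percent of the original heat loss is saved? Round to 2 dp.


Savings = ((3256-962)/3256)*100 = 70.45 %

70.45 %


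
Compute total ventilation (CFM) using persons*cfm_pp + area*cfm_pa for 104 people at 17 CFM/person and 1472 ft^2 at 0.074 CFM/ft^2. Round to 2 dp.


Total = 104*17 + 1472*0.074 = 1876.93 CFM

1876.93 CFM


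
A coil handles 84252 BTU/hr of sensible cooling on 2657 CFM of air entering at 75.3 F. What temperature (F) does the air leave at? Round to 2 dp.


dT = 84252/(1.08*2657) = 29.3606
T_leave = 75.3 - 29.3606 = 45.94 F

45.94 F


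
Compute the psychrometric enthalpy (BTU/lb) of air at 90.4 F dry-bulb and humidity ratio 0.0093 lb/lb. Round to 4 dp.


h = 0.24*90.4 + 0.0093*(1061+0.444*90.4) = 31.9366 BTU/lb

31.9366 BTU/lb


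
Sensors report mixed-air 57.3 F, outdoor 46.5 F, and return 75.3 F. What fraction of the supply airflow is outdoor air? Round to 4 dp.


frac = (57.3 - 75.3) / (46.5 - 75.3) = 0.6250

0.6250


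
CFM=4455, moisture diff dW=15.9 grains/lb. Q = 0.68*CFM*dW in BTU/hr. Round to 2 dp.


Q = 0.68 * 4455 * 15.9 = 48167.46 BTU/hr

48167.46 BTU/hr


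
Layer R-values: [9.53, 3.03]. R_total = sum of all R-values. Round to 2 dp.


R_total = 9.53 + 3.03 = 12.56

12.56


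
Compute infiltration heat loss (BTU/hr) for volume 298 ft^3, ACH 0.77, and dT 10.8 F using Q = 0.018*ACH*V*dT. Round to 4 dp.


Q = 0.018 * 0.77 * 298 * 10.8 = 44.6070 BTU/hr

44.6070 BTU/hr


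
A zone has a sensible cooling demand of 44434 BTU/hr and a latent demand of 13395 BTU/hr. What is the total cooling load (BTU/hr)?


Qt = 44434 + 13395 = 57829 BTU/hr

57829 BTU/hr


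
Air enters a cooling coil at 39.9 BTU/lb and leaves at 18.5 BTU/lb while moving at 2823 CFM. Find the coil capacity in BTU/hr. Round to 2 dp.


Q = 4.5 * 2823 * (39.9 - 18.5) = 271854.90 BTU/hr

271854.90 BTU/hr


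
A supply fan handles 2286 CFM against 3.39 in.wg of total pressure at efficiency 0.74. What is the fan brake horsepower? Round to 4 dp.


BHP = 2286 * 3.39 / (6356 * 0.74) = 1.6476 hp

1.6476 hp


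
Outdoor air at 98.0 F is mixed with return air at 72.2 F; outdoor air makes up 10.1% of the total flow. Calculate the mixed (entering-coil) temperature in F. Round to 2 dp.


T_mix = 72.2 + (10.1/100)*(98.0-72.2) = 74.81 F

74.81 F


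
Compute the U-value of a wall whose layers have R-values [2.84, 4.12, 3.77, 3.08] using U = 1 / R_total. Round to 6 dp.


R_total = 2.84 + 4.12 + 3.77 + 3.08 = 13.81
U = 1/13.81 = 0.072411

0.072411


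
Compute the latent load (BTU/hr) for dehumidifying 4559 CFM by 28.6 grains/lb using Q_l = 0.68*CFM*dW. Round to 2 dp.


Q = 0.68 * 4559 * 28.6 = 88663.43 BTU/hr

88663.43 BTU/hr


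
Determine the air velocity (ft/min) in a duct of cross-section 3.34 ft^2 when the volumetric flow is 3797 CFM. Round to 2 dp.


V = 3797 / 3.34 = 1136.83 ft/min

1136.83 ft/min


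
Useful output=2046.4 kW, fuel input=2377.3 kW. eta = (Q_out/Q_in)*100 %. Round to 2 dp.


eta = (2046.4/2377.3)*100 = 86.08 %

86.08 %


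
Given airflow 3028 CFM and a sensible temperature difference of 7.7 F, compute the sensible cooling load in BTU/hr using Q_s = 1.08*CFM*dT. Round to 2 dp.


Q = 1.08 * 3028 * 7.7 = 25180.85 BTU/hr

25180.85 BTU/hr


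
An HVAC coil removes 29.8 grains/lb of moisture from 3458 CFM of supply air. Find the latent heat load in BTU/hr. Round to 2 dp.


Q = 0.68 * 3458 * 29.8 = 70072.91 BTU/hr

70072.91 BTU/hr


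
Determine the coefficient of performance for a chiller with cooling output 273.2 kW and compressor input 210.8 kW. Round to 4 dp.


COP = 273.2 / 210.8 = 1.2960

1.2960


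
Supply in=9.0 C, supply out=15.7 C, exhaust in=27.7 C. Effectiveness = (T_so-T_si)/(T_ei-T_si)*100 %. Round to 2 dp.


eff = (15.7-9.0)/(27.7-9.0)*100 = 35.83 %

35.83 %


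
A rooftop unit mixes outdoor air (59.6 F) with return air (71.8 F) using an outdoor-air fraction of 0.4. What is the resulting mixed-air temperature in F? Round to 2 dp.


T_mix = 0.4*59.6 + 0.6*71.8 = 66.92 F

66.92 F


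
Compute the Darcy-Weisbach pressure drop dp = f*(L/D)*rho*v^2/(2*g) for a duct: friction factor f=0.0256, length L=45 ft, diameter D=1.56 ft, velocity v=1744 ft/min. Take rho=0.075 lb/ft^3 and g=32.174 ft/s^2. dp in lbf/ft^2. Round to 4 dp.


v_fps = 1744/60 = 29.0667 ft/s
dp = 0.0256*(45/1.56)*0.075*29.0667^2/(2*32.174) = 0.7272 lbf/ft^2

0.7272 lbf/ft^2


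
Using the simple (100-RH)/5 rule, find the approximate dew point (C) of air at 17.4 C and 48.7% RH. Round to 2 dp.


Td = 17.4 - (100-48.7)/5 = 7.14 C

7.14 C


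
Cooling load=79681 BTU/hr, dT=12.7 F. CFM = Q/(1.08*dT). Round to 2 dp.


CFM = 79681 / (1.08 * 12.7) = 5809.35

5809.35 CFM


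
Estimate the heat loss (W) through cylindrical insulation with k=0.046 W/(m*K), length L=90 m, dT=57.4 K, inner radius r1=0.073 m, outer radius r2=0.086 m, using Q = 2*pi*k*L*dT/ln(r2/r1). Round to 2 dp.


Q = 2*pi*0.046*90*57.4/ln(0.086/0.073) = 9110.57 W

9110.57 W


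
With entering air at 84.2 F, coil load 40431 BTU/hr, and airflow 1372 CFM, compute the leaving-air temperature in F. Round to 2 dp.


dT = 40431/(1.08*1372) = 27.2858
T_leave = 84.2 - 27.2858 = 56.91 F

56.91 F


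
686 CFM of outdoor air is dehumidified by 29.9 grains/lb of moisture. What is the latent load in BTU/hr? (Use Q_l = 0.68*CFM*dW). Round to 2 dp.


Q = 0.68 * 686 * 29.9 = 13947.75 BTU/hr

13947.75 BTU/hr


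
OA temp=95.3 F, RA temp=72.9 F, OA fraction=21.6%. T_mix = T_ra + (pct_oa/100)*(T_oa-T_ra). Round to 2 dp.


T_mix = 72.9 + (21.6/100)*(95.3-72.9) = 77.74 F

77.74 F


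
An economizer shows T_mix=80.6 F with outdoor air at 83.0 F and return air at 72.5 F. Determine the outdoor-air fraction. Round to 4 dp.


frac = (80.6 - 72.5) / (83.0 - 72.5) = 0.7714

0.7714


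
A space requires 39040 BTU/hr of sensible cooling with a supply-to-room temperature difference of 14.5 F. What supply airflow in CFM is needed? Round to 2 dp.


CFM = 39040 / (1.08 * 14.5) = 2492.98

2492.98 CFM


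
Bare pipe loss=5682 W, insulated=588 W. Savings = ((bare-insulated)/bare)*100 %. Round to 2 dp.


Savings = ((5682-588)/5682)*100 = 89.65 %

89.65 %


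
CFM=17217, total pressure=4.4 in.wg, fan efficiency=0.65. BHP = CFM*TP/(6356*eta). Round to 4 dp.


BHP = 17217 * 4.4 / (6356 * 0.65) = 18.3364 hp

18.3364 hp


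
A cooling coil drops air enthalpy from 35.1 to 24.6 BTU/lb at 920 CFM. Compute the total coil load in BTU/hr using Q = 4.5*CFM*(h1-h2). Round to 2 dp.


Q = 4.5 * 920 * (35.1 - 24.6) = 43470.00 BTU/hr

43470.00 BTU/hr


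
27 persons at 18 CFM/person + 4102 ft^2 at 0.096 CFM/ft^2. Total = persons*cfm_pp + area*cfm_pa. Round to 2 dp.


Total = 27*18 + 4102*0.096 = 879.79 CFM

879.79 CFM


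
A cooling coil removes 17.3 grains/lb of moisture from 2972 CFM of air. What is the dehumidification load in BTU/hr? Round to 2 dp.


Q = 0.68 * 2972 * 17.3 = 34962.61 BTU/hr

34962.61 BTU/hr


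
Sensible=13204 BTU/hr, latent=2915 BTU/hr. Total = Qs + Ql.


Qt = 13204 + 2915 = 16119 BTU/hr

16119 BTU/hr


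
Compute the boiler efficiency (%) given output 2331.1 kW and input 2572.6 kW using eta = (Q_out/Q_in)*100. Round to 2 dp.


eta = (2331.1/2572.6)*100 = 90.61 %

90.61 %


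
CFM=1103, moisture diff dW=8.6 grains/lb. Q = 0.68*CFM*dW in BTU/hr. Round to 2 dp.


Q = 0.68 * 1103 * 8.6 = 6450.34 BTU/hr

6450.34 BTU/hr


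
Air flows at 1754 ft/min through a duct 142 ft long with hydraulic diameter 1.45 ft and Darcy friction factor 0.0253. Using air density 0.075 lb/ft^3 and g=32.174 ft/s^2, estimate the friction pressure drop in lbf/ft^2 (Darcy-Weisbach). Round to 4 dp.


v_fps = 1754/60 = 29.2333 ft/s
dp = 0.0253*(142/1.45)*0.075*29.2333^2/(2*32.174) = 2.4679 lbf/ft^2

2.4679 lbf/ft^2


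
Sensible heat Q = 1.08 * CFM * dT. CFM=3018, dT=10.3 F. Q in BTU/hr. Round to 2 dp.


Q = 1.08 * 3018 * 10.3 = 33572.23 BTU/hr

33572.23 BTU/hr


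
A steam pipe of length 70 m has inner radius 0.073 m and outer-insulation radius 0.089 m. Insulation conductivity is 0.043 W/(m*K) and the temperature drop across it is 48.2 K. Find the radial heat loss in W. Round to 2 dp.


Q = 2*pi*0.043*70*48.2/ln(0.089/0.073) = 4599.81 W

4599.81 W


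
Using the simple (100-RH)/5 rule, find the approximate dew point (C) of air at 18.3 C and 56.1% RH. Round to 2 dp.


Td = 18.3 - (100-56.1)/5 = 9.52 C

9.52 C


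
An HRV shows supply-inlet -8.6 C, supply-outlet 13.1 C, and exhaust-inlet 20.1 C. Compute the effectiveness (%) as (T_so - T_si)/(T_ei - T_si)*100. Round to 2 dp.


eff = (13.1-(-8.6))/(20.1-(-8.6))*100 = 75.61 %

75.61 %


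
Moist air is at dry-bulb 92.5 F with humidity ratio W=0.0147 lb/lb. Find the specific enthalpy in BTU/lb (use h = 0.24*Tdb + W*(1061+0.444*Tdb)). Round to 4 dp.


h = 0.24*92.5 + 0.0147*(1061+0.444*92.5) = 38.4004 BTU/lb

38.4004 BTU/lb


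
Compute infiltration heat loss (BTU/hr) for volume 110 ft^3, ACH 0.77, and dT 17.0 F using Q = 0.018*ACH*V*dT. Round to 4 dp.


Q = 0.018 * 0.77 * 110 * 17.0 = 25.9182 BTU/hr

25.9182 BTU/hr


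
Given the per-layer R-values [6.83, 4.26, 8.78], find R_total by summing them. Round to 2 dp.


R_total = 6.83 + 4.26 + 8.78 = 19.87

19.87


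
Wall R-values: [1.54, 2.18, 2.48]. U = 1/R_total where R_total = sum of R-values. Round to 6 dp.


R_total = 1.54 + 2.18 + 2.48 = 6.20
U = 1/6.20 = 0.161290

0.161290


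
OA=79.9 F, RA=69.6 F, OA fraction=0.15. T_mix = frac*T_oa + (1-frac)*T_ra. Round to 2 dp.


T_mix = 0.15*79.9 + 0.85*69.6 = 71.15 F

71.15 F


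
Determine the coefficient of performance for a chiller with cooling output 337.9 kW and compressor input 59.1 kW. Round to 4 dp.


COP = 337.9 / 59.1 = 5.7174

5.7174


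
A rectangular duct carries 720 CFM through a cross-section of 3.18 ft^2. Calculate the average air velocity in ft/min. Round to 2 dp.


V = 720 / 3.18 = 226.42 ft/min

226.42 ft/min


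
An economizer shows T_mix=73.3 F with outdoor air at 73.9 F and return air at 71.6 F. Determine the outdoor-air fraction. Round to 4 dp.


frac = (73.3 - 71.6) / (73.9 - 71.6) = 0.7391

0.7391


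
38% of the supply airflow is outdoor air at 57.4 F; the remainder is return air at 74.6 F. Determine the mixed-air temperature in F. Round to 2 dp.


T_mix = 0.38*57.4 + 0.62*74.6 = 68.06 F

68.06 F


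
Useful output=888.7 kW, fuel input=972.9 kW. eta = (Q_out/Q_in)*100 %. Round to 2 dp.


eta = (888.7/972.9)*100 = 91.35 %

91.35 %


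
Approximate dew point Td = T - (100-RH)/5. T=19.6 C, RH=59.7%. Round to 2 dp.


Td = 19.6 - (100-59.7)/5 = 11.54 C

11.54 C


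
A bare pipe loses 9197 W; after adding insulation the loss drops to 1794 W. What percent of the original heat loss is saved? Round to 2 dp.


Savings = ((9197-1794)/9197)*100 = 80.49 %

80.49 %


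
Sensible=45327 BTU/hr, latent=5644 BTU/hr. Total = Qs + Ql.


Qt = 45327 + 5644 = 50971 BTU/hr

50971 BTU/hr


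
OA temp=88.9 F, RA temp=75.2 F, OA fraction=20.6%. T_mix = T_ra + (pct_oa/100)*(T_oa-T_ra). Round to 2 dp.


T_mix = 75.2 + (20.6/100)*(88.9-75.2) = 78.02 F

78.02 F


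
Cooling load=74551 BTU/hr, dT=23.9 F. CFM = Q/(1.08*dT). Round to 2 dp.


CFM = 74551 / (1.08 * 23.9) = 2888.23

2888.23 CFM


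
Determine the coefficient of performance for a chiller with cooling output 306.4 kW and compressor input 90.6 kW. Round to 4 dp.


COP = 306.4 / 90.6 = 3.3819

3.3819


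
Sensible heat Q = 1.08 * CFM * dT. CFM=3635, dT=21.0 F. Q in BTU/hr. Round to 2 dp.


Q = 1.08 * 3635 * 21.0 = 82441.80 BTU/hr

82441.80 BTU/hr


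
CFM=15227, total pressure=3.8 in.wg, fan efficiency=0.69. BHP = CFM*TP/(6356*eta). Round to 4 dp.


BHP = 15227 * 3.8 / (6356 * 0.69) = 13.1937 hp

13.1937 hp


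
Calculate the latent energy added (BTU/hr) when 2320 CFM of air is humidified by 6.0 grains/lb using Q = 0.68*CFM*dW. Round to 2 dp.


Q = 0.68 * 2320 * 6.0 = 9465.60 BTU/hr

9465.60 BTU/hr


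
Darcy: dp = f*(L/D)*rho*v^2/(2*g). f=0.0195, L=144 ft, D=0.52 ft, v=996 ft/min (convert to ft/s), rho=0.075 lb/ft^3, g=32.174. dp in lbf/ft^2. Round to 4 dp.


v_fps = 996/60 = 16.6 ft/s
dp = 0.0195*(144/0.52)*0.075*16.6^2/(2*32.174) = 1.7343 lbf/ft^2

1.7343 lbf/ft^2


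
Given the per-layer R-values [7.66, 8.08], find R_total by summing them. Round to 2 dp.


R_total = 7.66 + 8.08 = 15.74

15.74


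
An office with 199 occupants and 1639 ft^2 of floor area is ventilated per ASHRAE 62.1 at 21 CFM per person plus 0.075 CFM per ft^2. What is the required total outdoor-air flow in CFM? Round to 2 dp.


Total = 199*21 + 1639*0.075 = 4301.93 CFM

4301.93 CFM


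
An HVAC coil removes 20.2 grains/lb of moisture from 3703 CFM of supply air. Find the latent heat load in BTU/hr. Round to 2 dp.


Q = 0.68 * 3703 * 20.2 = 50864.41 BTU/hr

50864.41 BTU/hr


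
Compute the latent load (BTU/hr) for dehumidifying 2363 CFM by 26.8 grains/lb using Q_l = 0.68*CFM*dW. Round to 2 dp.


Q = 0.68 * 2363 * 26.8 = 43063.31 BTU/hr

43063.31 BTU/hr


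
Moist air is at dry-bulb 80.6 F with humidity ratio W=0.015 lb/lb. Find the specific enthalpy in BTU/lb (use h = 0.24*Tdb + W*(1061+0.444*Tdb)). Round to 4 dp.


h = 0.24*80.6 + 0.015*(1061+0.444*80.6) = 35.7958 BTU/lb

35.7958 BTU/lb


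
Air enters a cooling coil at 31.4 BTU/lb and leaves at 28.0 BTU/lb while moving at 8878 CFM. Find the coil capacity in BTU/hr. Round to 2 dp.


Q = 4.5 * 8878 * (31.4 - 28.0) = 135833.40 BTU/hr

135833.40 BTU/hr


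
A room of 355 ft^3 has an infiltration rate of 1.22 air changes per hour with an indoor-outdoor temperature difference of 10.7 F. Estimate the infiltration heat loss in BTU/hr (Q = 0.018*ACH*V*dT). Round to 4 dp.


Q = 0.018 * 1.22 * 355 * 10.7 = 83.4151 BTU/hr

83.4151 BTU/hr


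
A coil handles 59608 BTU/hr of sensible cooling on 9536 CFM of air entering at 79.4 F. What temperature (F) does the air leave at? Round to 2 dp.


dT = 59608/(1.08*9536) = 5.7878
T_leave = 79.4 - 5.7878 = 73.61 F

73.61 F


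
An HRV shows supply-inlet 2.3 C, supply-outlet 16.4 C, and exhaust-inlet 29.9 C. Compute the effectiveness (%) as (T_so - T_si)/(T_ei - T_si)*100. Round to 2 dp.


eff = (16.4-2.3)/(29.9-2.3)*100 = 51.09 %

51.09 %


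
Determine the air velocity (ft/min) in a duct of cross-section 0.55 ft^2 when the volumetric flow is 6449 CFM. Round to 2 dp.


V = 6449 / 0.55 = 11725.45 ft/min

11725.45 ft/min


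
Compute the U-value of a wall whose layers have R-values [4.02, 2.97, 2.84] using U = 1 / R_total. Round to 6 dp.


R_total = 4.02 + 2.97 + 2.84 = 9.83
U = 1/9.83 = 0.101729

0.101729


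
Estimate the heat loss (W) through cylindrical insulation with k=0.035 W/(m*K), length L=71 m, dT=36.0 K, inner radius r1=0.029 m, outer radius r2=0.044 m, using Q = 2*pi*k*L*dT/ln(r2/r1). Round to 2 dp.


Q = 2*pi*0.035*71*36.0/ln(0.044/0.029) = 1348.29 W

1348.29 W


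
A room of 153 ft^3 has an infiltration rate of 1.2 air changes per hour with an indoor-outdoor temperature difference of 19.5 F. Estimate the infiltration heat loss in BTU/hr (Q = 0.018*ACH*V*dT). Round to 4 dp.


Q = 0.018 * 1.2 * 153 * 19.5 = 64.4436 BTU/hr

64.4436 BTU/hr


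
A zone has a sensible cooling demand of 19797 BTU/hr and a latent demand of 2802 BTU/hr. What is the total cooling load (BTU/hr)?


Qt = 19797 + 2802 = 22599 BTU/hr

22599 BTU/hr


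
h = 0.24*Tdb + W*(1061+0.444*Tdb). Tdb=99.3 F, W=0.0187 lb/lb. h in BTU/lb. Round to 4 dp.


h = 0.24*99.3 + 0.0187*(1061+0.444*99.3) = 44.4972 BTU/lb

44.4972 BTU/lb


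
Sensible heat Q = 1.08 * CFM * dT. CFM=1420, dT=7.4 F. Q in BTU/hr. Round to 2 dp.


Q = 1.08 * 1420 * 7.4 = 11348.64 BTU/hr

11348.64 BTU/hr


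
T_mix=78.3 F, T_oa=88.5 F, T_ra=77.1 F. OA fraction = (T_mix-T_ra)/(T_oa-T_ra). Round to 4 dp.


frac = (78.3 - 77.1) / (88.5 - 77.1) = 0.1053

0.1053


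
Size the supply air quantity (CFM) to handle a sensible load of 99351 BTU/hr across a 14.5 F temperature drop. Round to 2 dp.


CFM = 99351 / (1.08 * 14.5) = 6344.25

6344.25 CFM


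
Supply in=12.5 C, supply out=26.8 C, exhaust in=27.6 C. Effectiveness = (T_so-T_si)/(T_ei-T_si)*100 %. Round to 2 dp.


eff = (26.8-12.5)/(27.6-12.5)*100 = 94.70 %

94.70 %


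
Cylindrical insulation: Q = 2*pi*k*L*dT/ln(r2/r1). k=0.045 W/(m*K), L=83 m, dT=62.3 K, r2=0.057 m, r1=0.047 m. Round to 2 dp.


Q = 2*pi*0.045*83*62.3/ln(0.057/0.047) = 7579.11 W

7579.11 W


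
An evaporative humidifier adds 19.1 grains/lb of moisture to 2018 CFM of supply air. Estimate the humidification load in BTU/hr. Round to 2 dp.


Q = 0.68 * 2018 * 19.1 = 26209.78 BTU/hr

26209.78 BTU/hr


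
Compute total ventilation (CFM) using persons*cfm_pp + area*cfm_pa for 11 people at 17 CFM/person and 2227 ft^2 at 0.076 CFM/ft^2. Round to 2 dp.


Total = 11*17 + 2227*0.076 = 356.25 CFM

356.25 CFM


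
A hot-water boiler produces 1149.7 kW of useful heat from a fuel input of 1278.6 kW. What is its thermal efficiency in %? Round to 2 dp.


eta = (1149.7/1278.6)*100 = 89.92 %

89.92 %


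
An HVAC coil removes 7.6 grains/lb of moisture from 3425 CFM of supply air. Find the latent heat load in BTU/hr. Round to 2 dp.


Q = 0.68 * 3425 * 7.6 = 17700.40 BTU/hr

17700.40 BTU/hr


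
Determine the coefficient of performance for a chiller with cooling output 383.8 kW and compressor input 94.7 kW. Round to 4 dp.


COP = 383.8 / 94.7 = 4.0528

4.0528


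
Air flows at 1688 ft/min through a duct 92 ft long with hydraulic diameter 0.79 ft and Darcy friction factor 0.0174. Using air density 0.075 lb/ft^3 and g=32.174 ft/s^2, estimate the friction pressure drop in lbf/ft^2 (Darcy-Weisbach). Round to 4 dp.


v_fps = 1688/60 = 28.1333 ft/s
dp = 0.0174*(92/0.79)*0.075*28.1333^2/(2*32.174) = 1.8693 lbf/ft^2

1.8693 lbf/ft^2


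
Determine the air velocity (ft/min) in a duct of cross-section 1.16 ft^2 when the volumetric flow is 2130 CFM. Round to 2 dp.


V = 2130 / 1.16 = 1836.21 ft/min

1836.21 ft/min


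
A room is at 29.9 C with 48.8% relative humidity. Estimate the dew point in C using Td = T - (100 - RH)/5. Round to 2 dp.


Td = 29.9 - (100-48.8)/5 = 19.66 C

19.66 C


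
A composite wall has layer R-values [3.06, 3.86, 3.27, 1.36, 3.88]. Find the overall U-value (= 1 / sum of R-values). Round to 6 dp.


R_total = 3.06 + 3.86 + 3.27 + 1.36 + 3.88 = 15.43
U = 1/15.43 = 0.064809

0.064809


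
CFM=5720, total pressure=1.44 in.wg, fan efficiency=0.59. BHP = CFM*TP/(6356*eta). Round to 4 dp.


BHP = 5720 * 1.44 / (6356 * 0.59) = 2.1965 hp

2.1965 hp


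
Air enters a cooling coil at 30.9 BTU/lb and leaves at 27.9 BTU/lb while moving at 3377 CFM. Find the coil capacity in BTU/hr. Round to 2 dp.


Q = 4.5 * 3377 * (30.9 - 27.9) = 45589.50 BTU/hr

45589.50 BTU/hr


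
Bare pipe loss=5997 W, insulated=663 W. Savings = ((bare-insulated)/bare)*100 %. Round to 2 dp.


Savings = ((5997-663)/5997)*100 = 88.94 %

88.94 %


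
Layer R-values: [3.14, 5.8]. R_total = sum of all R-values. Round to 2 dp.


R_total = 3.14 + 5.8 = 8.94

8.94


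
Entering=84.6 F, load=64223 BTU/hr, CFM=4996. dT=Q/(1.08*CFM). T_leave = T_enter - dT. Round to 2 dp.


dT = 64223/(1.08*4996) = 11.9027
T_leave = 84.6 - 11.9027 = 72.70 F

72.70 F


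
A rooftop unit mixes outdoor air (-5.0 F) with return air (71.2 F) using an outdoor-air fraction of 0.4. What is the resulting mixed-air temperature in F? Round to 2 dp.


T_mix = 0.4*(-5.0) + 0.6*71.2 = 40.72 F

40.72 F


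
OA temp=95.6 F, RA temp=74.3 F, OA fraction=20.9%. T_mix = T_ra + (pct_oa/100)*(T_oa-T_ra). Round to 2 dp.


T_mix = 74.3 + (20.9/100)*(95.6-74.3) = 78.75 F

78.75 F


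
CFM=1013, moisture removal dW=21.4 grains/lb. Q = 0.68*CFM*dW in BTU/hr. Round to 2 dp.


Q = 0.68 * 1013 * 21.4 = 14741.18 BTU/hr

14741.18 BTU/hr


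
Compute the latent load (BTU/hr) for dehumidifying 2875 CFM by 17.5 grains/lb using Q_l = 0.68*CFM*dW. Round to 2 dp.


Q = 0.68 * 2875 * 17.5 = 34212.50 BTU/hr

34212.50 BTU/hr


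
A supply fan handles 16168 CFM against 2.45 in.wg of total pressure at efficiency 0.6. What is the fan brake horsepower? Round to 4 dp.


BHP = 16168 * 2.45 / (6356 * 0.6) = 10.3869 hp

10.3869 hp


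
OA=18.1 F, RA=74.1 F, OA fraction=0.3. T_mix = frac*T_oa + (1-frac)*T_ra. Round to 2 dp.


T_mix = 0.3*18.1 + 0.7*74.1 = 57.30 F

57.30 F


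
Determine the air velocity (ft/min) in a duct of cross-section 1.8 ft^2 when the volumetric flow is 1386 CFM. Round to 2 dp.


V = 1386 / 1.8 = 770.00 ft/min

770.00 ft/min


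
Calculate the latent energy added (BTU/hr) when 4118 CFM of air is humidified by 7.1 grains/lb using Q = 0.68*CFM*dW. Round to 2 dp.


Q = 0.68 * 4118 * 7.1 = 19881.70 BTU/hr

19881.70 BTU/hr


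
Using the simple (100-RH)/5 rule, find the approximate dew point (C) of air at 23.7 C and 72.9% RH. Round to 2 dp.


Td = 23.7 - (100-72.9)/5 = 18.28 C

18.28 C


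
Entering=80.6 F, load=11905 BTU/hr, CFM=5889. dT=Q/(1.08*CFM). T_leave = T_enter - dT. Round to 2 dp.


dT = 11905/(1.08*5889) = 1.8718
T_leave = 80.6 - 1.8718 = 78.73 F

78.73 F


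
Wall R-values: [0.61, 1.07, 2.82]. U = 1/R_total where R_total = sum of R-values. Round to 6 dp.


R_total = 0.61 + 1.07 + 2.82 = 4.50
U = 1/4.50 = 0.222222

0.222222


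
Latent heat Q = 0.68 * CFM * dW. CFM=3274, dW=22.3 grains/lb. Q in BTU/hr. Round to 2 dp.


Q = 0.68 * 3274 * 22.3 = 49646.94 BTU/hr

49646.94 BTU/hr


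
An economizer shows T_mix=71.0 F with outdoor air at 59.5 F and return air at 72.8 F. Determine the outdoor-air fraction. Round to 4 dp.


frac = (71.0 - 72.8) / (59.5 - 72.8) = 0.1353

0.1353


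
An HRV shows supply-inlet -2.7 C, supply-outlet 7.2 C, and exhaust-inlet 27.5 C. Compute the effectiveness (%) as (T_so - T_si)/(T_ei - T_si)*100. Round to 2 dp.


eff = (7.2-(-2.7))/(27.5-(-2.7))*100 = 32.78 %

32.78 %


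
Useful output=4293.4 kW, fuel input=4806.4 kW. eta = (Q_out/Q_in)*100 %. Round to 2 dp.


eta = (4293.4/4806.4)*100 = 89.33 %

89.33 %


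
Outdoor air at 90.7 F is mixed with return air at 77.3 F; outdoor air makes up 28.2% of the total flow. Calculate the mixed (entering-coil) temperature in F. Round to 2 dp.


T_mix = 77.3 + (28.2/100)*(90.7-77.3) = 81.08 F

81.08 F


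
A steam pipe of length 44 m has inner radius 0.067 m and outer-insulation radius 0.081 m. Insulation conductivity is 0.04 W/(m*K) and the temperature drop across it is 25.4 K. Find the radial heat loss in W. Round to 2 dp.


Q = 2*pi*0.04*44*25.4/ln(0.081/0.067) = 1480.23 W

1480.23 W


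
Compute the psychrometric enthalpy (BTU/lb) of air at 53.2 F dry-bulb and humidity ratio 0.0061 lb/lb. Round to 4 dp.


h = 0.24*53.2 + 0.0061*(1061+0.444*53.2) = 19.3842 BTU/lb

19.3842 BTU/lb


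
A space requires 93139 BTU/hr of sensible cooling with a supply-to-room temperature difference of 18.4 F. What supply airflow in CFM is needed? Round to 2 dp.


CFM = 93139 / (1.08 * 18.4) = 4686.95

4686.95 CFM


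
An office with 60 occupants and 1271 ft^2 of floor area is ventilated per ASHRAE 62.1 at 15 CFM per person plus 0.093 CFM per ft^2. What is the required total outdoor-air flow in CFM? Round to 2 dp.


Total = 60*15 + 1271*0.093 = 1018.20 CFM

1018.20 CFM


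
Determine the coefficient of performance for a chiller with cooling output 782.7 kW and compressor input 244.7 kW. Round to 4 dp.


COP = 782.7 / 244.7 = 3.1986

3.1986


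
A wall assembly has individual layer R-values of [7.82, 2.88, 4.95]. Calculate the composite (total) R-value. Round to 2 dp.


R_total = 7.82 + 2.88 + 4.95 = 15.65

15.65


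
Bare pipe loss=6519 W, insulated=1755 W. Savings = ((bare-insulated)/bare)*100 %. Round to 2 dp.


Savings = ((6519-1755)/6519)*100 = 73.08 %

73.08 %


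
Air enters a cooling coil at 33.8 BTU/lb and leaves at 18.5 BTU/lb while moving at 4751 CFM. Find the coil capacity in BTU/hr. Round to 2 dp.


Q = 4.5 * 4751 * (33.8 - 18.5) = 327106.35 BTU/hr

327106.35 BTU/hr


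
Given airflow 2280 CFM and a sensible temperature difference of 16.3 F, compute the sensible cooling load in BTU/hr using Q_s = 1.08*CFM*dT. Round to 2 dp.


Q = 1.08 * 2280 * 16.3 = 40137.12 BTU/hr

40137.12 BTU/hr


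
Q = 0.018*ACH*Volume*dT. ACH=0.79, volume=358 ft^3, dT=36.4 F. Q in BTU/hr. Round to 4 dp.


Q = 0.018 * 0.79 * 358 * 36.4 = 185.3037 BTU/hr

185.3037 BTU/hr


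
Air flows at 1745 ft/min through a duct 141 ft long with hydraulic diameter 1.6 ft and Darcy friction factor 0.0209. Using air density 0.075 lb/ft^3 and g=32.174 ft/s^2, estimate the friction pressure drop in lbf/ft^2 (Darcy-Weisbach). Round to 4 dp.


v_fps = 1745/60 = 29.0833 ft/s
dp = 0.0209*(141/1.6)*0.075*29.0833^2/(2*32.174) = 1.8158 lbf/ft^2

1.8158 lbf/ft^2


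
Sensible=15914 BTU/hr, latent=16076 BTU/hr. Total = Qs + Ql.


Qt = 15914 + 16076 = 31990 BTU/hr

31990 BTU/hr


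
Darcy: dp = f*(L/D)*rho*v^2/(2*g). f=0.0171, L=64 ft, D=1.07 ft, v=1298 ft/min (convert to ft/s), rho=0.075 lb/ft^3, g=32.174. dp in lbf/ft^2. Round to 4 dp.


v_fps = 1298/60 = 21.6333 ft/s
dp = 0.0171*(64/1.07)*0.075*21.6333^2/(2*32.174) = 0.5579 lbf/ft^2

0.5579 lbf/ft^2


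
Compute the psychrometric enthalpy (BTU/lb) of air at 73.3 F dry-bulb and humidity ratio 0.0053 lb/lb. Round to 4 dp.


h = 0.24*73.3 + 0.0053*(1061+0.444*73.3) = 23.3878 BTU/lb

23.3878 BTU/lb


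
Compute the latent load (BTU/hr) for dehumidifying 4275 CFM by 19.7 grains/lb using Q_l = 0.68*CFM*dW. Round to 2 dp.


Q = 0.68 * 4275 * 19.7 = 57267.90 BTU/hr

57267.90 BTU/hr


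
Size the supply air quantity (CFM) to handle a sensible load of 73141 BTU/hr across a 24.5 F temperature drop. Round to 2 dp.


CFM = 73141 / (1.08 * 24.5) = 2764.21

2764.21 CFM


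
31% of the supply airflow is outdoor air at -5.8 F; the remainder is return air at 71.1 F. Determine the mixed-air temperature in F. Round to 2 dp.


T_mix = 0.31*(-5.8) + 0.69*71.1 = 47.26 F

47.26 F


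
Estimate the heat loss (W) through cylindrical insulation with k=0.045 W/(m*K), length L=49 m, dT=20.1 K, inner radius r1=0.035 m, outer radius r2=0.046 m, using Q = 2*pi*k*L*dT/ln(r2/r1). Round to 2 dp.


Q = 2*pi*0.045*49*20.1/ln(0.046/0.035) = 1018.96 W

1018.96 W


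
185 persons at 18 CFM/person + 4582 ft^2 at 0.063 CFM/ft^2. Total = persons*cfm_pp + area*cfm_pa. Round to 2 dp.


Total = 185*18 + 4582*0.063 = 3618.67 CFM

3618.67 CFM


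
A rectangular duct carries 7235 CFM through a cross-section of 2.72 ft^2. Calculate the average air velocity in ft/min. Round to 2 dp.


V = 7235 / 2.72 = 2659.93 ft/min

2659.93 ft/min


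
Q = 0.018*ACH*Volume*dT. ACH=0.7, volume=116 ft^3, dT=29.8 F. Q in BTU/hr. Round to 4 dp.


Q = 0.018 * 0.7 * 116 * 29.8 = 43.5557 BTU/hr

43.5557 BTU/hr


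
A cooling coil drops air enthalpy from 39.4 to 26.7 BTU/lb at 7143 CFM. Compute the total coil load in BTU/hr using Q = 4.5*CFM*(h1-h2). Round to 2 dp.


Q = 4.5 * 7143 * (39.4 - 26.7) = 408222.45 BTU/hr

408222.45 BTU/hr


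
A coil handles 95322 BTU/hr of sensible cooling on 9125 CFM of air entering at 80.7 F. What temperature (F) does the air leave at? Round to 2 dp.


dT = 95322/(1.08*9125) = 9.6725
T_leave = 80.7 - 9.6725 = 71.03 F

71.03 F


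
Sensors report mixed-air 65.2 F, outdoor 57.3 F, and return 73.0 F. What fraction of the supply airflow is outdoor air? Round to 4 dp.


frac = (65.2 - 73.0) / (57.3 - 73.0) = 0.4968

0.4968


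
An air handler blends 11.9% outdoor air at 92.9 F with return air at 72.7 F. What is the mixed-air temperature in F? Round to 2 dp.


T_mix = 72.7 + (11.9/100)*(92.9-72.7) = 75.10 F

75.10 F


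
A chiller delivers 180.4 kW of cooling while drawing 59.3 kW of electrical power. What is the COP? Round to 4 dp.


COP = 180.4 / 59.3 = 3.0422

3.0422


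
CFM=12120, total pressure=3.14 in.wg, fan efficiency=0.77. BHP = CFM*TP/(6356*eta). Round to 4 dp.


BHP = 12120 * 3.14 / (6356 * 0.77) = 7.7760 hp

7.7760 hp


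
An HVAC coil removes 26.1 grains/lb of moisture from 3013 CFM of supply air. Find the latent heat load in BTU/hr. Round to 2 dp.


Q = 0.68 * 3013 * 26.1 = 53474.72 BTU/hr

53474.72 BTU/hr


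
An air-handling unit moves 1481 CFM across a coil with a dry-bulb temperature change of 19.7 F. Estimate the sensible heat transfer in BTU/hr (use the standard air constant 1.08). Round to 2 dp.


Q = 1.08 * 1481 * 19.7 = 31509.76 BTU/hr

31509.76 BTU/hr


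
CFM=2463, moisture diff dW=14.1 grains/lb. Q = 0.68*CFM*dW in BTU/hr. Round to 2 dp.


Q = 0.68 * 2463 * 14.1 = 23615.24 BTU/hr

23615.24 BTU/hr


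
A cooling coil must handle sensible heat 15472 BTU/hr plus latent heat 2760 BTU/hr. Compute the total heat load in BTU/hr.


Qt = 15472 + 2760 = 18232 BTU/hr

18232 BTU/hr


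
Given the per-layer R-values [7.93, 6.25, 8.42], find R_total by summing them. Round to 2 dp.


R_total = 7.93 + 6.25 + 8.42 = 22.60

22.60


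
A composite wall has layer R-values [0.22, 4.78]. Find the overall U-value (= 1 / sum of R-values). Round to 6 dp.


R_total = 0.22 + 4.78 = 5.00
U = 1/5.00 = 0.200000

0.200000


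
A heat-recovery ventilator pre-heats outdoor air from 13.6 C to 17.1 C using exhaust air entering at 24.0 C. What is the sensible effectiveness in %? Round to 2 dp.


eff = (17.1-13.6)/(24.0-13.6)*100 = 33.65 %

33.65 %


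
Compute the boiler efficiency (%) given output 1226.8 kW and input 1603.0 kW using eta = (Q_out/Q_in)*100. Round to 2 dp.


eta = (1226.8/1603.0)*100 = 76.53 %

76.53 %


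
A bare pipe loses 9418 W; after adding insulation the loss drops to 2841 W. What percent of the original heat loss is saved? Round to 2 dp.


Savings = ((9418-2841)/9418)*100 = 69.83 %

69.83 %


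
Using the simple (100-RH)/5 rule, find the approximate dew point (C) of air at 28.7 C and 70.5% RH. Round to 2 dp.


Td = 28.7 - (100-70.5)/5 = 22.80 C

22.80 C


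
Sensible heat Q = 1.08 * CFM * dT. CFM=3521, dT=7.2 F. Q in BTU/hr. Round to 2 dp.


Q = 1.08 * 3521 * 7.2 = 27379.30 BTU/hr

27379.30 BTU/hr


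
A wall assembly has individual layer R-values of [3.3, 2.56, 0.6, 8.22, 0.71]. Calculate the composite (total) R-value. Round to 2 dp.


R_total = 3.3 + 2.56 + 0.6 + 8.22 + 0.71 = 15.39

15.39


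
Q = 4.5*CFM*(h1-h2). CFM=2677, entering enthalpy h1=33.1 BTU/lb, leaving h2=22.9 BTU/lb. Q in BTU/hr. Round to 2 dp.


Q = 4.5 * 2677 * (33.1 - 22.9) = 122874.30 BTU/hr

122874.30 BTU/hr


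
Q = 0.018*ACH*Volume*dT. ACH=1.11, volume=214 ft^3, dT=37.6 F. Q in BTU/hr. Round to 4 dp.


Q = 0.018 * 1.11 * 214 * 37.6 = 160.7671 BTU/hr

160.7671 BTU/hr


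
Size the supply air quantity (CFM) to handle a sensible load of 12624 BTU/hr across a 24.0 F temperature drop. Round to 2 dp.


CFM = 12624 / (1.08 * 24.0) = 487.04

487.04 CFM


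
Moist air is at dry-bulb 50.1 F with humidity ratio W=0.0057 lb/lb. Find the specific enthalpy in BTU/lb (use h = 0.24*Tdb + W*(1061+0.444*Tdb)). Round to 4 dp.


h = 0.24*50.1 + 0.0057*(1061+0.444*50.1) = 18.1985 BTU/lb

18.1985 BTU/lb


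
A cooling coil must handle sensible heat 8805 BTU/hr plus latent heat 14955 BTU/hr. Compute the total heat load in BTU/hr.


Qt = 8805 + 14955 = 23760 BTU/hr

23760 BTU/hr


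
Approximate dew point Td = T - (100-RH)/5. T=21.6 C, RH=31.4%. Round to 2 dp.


Td = 21.6 - (100-31.4)/5 = 7.88 C

7.88 C


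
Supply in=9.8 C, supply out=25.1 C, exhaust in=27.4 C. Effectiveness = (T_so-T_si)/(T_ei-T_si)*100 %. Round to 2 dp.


eff = (25.1-9.8)/(27.4-9.8)*100 = 86.93 %

86.93 %


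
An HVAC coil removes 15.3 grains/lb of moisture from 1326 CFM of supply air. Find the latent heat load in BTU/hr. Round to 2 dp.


Q = 0.68 * 1326 * 15.3 = 13795.70 BTU/hr

13795.70 BTU/hr


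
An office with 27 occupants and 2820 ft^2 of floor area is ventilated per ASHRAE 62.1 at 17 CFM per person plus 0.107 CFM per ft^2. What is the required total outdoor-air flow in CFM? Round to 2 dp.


Total = 27*17 + 2820*0.107 = 760.74 CFM

760.74 CFM


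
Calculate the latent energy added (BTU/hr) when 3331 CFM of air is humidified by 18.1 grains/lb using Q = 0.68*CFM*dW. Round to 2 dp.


Q = 0.68 * 3331 * 18.1 = 40997.95 BTU/hr

40997.95 BTU/hr


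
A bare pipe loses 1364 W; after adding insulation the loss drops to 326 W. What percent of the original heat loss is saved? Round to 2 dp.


Savings = ((1364-326)/1364)*100 = 76.10 %

76.10 %


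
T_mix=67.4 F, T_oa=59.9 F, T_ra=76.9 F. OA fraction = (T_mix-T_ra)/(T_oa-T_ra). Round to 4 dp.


frac = (67.4 - 76.9) / (59.9 - 76.9) = 0.5588

0.5588


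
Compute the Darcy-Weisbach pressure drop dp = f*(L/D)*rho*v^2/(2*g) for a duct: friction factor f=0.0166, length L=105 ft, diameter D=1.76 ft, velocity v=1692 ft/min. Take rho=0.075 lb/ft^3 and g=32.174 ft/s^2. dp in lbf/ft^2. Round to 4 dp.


v_fps = 1692/60 = 28.2 ft/s
dp = 0.0166*(105/1.76)*0.075*28.2^2/(2*32.174) = 0.9179 lbf/ft^2

0.9179 lbf/ft^2


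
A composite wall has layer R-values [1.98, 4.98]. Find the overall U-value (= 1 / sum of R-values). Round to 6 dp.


R_total = 1.98 + 4.98 = 6.96
U = 1/6.96 = 0.143678

0.143678


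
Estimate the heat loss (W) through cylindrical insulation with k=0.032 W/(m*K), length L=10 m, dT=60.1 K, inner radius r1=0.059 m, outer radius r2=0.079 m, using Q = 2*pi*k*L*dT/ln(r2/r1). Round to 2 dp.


Q = 2*pi*0.032*10*60.1/ln(0.079/0.059) = 413.96 W

413.96 W


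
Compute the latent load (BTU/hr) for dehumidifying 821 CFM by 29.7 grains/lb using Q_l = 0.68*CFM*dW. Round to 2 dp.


Q = 0.68 * 821 * 29.7 = 16580.92 BTU/hr

16580.92 BTU/hr


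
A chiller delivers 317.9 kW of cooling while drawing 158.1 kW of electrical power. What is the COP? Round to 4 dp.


COP = 317.9 / 158.1 = 2.0108

2.0108


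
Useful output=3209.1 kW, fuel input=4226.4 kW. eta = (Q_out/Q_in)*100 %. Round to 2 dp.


eta = (3209.1/4226.4)*100 = 75.93 %

75.93 %


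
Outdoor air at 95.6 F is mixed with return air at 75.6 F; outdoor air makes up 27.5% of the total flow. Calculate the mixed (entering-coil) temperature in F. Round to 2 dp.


T_mix = 75.6 + (27.5/100)*(95.6-75.6) = 81.10 F

81.10 F


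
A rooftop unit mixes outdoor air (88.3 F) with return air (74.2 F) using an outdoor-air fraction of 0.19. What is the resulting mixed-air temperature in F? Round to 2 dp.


T_mix = 0.19*88.3 + 0.81*74.2 = 76.88 F

76.88 F


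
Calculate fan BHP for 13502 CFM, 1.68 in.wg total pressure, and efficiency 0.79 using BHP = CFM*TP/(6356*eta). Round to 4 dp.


BHP = 13502 * 1.68 / (6356 * 0.79) = 4.5175 hp

4.5175 hp


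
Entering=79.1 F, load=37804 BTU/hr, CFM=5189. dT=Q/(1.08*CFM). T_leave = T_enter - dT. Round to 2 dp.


dT = 37804/(1.08*5189) = 6.7458
T_leave = 79.1 - 6.7458 = 72.35 F

72.35 F


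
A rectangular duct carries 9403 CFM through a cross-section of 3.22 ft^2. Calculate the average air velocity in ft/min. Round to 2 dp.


V = 9403 / 3.22 = 2920.19 ft/min

2920.19 ft/min


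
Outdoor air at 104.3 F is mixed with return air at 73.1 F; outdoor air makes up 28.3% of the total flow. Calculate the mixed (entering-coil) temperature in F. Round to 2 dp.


T_mix = 73.1 + (28.3/100)*(104.3-73.1) = 81.93 F

81.93 F


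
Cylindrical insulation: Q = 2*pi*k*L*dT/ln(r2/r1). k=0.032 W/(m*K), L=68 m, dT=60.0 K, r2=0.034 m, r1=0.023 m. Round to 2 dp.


Q = 2*pi*0.032*68*60.0/ln(0.034/0.023) = 2098.76 W

2098.76 W


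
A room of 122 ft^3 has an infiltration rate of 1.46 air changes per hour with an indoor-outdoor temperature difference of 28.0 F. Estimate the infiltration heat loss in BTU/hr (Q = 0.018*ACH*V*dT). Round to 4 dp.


Q = 0.018 * 1.46 * 122 * 28.0 = 89.7725 BTU/hr

89.7725 BTU/hr


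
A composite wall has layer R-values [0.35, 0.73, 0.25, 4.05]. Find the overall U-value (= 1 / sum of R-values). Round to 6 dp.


R_total = 0.35 + 0.73 + 0.25 + 4.05 = 5.38
U = 1/5.38 = 0.185874

0.185874


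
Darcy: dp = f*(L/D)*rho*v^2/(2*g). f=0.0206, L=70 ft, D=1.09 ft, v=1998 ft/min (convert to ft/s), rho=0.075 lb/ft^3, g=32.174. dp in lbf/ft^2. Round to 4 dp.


v_fps = 1998/60 = 33.3 ft/s
dp = 0.0206*(70/1.09)*0.075*33.3^2/(2*32.174) = 1.7098 lbf/ft^2

1.7098 lbf/ft^2
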